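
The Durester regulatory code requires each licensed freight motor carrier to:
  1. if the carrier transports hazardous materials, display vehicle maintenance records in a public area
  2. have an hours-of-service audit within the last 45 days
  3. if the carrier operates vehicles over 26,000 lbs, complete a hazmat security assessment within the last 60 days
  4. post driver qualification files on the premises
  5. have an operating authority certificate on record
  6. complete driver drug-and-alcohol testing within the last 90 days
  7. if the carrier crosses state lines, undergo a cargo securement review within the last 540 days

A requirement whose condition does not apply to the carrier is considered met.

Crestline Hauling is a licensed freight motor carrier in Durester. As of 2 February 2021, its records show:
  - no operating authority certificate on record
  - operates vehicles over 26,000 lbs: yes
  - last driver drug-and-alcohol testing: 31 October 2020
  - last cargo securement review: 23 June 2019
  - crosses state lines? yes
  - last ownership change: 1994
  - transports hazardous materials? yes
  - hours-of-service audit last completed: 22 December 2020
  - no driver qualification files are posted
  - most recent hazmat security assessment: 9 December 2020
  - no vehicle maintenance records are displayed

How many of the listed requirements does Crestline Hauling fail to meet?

1. condition 'transports hazardous materials' holds; vehicle maintenance records absent → not met
2. hours-of-service audit 42 days ago vs limit 45 → met
3. condition 'operates vehicles over 26,000 lbs' holds; hazmat security assessment 55 days ago vs limit 60 → met
4. driver qualification files absent → not met
5. operating authority certificate absent → not met
6. driver drug-and-alcohol testing 94 days ago vs limit 90 → not met
7. condition 'crosses state lines' holds; cargo securement review 590 days ago vs limit 540 → not met
Not met: 5 of 7

5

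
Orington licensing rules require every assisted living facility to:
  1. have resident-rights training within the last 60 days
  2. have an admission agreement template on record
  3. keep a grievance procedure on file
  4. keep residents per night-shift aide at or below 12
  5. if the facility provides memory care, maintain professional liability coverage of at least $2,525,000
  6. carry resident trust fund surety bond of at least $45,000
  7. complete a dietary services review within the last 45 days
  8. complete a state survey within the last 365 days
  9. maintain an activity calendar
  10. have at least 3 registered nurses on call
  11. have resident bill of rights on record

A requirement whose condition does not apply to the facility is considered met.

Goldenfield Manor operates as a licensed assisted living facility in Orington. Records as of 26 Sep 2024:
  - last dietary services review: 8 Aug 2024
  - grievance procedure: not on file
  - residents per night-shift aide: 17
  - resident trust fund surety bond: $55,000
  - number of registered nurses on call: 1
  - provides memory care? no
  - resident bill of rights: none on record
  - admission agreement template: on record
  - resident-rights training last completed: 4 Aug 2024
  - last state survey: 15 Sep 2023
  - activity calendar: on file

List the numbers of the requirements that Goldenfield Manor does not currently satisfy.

3, 4, 7, 8, 10, 11

1. resident-rights training 53 days ago vs limit 60 → met
2. admission agreement template present → met
3. grievance procedure absent → not met
4. residents per night-shift aide 17 > 12 → not met
5. condition 'provides memory care' does not hold → requirement n/a → met
6. resident trust fund surety bond $55,000 ≥ $45,000 → met
7. dietary services review 49 days ago vs limit 45 → not met
8. state survey 377 days ago vs limit 365 → not met
9. activity calendar present → met
10. registered nurses on call 1 < 3 → not met
11. resident bill of rights absent → not met
Not met: 3, 4, 7, 8, 10, 11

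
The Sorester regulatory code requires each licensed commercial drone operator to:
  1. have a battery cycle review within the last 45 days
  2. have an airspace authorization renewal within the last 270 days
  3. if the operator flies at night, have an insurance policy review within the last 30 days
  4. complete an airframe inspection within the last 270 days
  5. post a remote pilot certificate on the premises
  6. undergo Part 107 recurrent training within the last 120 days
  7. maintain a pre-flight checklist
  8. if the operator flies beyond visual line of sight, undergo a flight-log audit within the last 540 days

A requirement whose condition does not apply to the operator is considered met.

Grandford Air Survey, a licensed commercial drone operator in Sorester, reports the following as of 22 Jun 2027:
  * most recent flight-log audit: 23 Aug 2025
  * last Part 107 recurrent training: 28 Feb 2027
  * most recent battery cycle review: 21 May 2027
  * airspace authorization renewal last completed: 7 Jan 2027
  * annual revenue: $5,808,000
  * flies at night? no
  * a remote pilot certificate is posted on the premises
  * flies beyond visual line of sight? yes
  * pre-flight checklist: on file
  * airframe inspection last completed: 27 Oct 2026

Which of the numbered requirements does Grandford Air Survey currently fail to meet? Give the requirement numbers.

8

1. battery cycle review 32 days ago vs limit 45 → met
2. airspace authorization renewal 166 days ago vs limit 270 → met
3. condition 'flies at night' does not hold → requirement n/a → met
4. airframe inspection 238 days ago vs limit 270 → met
5. remote pilot certificate present → met
6. Part 107 recurrent training 114 days ago vs limit 120 → met
7. pre-flight checklist present → met
8. condition 'flies beyond visual line of sight' holds; flight-log audit 668 days ago vs limit 540 → not met
Not met: 8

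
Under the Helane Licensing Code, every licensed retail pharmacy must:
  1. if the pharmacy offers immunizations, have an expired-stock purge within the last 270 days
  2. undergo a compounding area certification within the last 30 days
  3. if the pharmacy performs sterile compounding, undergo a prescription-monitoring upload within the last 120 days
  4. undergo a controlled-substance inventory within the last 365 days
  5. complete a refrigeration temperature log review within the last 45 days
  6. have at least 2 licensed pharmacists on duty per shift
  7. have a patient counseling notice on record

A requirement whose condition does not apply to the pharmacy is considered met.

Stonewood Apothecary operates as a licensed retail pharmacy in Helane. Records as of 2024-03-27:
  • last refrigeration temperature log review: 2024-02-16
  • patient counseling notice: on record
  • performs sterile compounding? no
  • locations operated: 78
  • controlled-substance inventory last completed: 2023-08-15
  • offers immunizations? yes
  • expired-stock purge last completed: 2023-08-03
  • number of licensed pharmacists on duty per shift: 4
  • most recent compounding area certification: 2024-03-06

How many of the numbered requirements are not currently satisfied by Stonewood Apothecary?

0

1. condition 'offers immunizations' holds; expired-stock purge 237 days ago vs limit 270 → met
2. compounding area certification 21 days ago vs limit 30 → met
3. condition 'performs sterile compounding' does not hold → requirement n/a → met
4. controlled-substance inventory 225 days ago vs limit 365 → met
5. refrigeration temperature log review 40 days ago vs limit 45 → met
6. licensed pharmacists on duty per shift 4 ≥ 2 → met
7. patient counseling notice present → met
Not met: 0 of 7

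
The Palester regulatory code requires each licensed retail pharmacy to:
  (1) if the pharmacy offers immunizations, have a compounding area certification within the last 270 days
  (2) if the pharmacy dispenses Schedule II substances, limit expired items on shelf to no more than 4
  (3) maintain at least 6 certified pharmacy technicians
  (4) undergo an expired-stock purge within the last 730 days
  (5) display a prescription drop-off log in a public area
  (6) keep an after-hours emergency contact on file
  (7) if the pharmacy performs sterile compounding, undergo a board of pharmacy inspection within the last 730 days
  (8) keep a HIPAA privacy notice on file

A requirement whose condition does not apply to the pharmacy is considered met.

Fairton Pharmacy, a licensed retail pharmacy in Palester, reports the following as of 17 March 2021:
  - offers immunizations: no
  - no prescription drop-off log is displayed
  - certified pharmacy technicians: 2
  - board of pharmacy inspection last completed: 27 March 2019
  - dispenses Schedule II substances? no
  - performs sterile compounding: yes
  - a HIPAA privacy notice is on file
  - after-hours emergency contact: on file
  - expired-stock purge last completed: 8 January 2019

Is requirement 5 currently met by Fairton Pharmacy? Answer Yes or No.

5. prescription drop-off log absent → not met

No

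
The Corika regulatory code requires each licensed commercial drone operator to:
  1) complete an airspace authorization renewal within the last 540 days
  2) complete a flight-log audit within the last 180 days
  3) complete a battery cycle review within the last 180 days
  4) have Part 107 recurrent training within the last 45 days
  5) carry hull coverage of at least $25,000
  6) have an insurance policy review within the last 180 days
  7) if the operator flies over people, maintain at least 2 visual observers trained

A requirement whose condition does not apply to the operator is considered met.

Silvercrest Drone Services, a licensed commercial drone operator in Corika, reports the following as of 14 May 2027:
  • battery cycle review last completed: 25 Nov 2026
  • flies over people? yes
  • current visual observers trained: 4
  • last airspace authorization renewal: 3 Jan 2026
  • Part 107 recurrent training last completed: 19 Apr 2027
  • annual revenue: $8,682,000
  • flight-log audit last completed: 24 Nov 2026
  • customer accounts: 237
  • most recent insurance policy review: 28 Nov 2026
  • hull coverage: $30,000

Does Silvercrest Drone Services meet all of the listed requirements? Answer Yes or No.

Yes

1. airspace authorization renewal 496 days ago vs limit 540 → met
2. flight-log audit 171 days ago vs limit 180 → met
3. battery cycle review 170 days ago vs limit 180 → met
4. Part 107 recurrent training 25 days ago vs limit 45 → met
5. hull coverage $30,000 ≥ $25,000 → met
6. insurance policy review 167 days ago vs limit 180 → met
7. condition 'flies over people' holds; visual observers trained 4 ≥ 2 → met
All met.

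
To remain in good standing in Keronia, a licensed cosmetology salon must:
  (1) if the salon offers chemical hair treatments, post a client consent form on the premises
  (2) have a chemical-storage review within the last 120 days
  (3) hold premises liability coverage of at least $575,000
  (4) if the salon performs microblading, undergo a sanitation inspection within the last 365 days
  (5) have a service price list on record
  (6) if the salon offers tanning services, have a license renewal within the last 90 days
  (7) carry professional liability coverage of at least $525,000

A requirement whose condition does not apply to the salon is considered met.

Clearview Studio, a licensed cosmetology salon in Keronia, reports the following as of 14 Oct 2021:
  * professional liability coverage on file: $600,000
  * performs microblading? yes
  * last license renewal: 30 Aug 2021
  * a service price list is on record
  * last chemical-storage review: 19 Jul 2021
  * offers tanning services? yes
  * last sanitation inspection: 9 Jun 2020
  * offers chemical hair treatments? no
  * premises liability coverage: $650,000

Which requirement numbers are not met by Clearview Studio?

4

1. condition 'offers chemical hair treatments' does not hold → requirement n/a → met
2. chemical-storage review 87 days ago vs limit 120 → met
3. premises liability coverage $650,000 ≥ $575,000 → met
4. condition 'performs microblading' holds; sanitation inspection 492 days ago vs limit 365 → not met
5. service price list present → met
6. condition 'offers tanning services' holds; license renewal 45 days ago vs limit 90 → met
7. professional liability coverage $600,000 ≥ $525,000 → met
Not met: 4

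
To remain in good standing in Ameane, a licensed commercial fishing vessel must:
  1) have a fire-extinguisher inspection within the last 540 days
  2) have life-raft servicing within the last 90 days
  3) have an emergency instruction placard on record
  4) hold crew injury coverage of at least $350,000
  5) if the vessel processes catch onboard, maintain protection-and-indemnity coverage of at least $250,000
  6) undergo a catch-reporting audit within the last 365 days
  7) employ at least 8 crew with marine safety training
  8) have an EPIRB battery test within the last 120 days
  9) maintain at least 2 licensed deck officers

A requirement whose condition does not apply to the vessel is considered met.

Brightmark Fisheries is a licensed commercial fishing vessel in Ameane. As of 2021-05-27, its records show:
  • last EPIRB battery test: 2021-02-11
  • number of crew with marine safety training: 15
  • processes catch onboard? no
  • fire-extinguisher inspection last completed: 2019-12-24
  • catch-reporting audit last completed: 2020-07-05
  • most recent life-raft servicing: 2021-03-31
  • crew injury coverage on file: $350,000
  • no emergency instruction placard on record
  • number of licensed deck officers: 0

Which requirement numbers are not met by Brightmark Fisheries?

3, 9

1. fire-extinguisher inspection 520 days ago vs limit 540 → met
2. life-raft servicing 57 days ago vs limit 90 → met
3. emergency instruction placard absent → not met
4. crew injury coverage $350,000 ≥ $350,000 → met
5. condition 'processes catch onboard' does not hold → requirement n/a → met
6. catch-reporting audit 326 days ago vs limit 365 → met
7. crew with marine safety training 15 ≥ 8 → met
8. EPIRB battery test 105 days ago vs limit 120 → met
9. licensed deck officers 0 < 2 → not met
Not met: 3, 9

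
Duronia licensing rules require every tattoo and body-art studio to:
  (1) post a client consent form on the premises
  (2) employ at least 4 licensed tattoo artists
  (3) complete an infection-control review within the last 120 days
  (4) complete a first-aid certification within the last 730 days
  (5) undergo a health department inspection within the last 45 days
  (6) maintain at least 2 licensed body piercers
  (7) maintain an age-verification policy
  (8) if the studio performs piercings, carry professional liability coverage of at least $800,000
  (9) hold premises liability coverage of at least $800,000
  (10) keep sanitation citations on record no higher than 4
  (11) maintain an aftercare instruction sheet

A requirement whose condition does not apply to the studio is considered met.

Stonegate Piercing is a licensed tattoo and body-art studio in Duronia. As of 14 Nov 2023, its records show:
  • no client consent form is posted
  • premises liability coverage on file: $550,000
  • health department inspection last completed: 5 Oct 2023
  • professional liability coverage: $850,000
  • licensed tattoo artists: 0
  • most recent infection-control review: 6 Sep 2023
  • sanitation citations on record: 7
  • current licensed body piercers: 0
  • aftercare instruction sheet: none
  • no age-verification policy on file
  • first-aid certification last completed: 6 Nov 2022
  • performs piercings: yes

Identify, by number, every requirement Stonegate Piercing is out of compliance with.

1. client consent form absent → not met
2. licensed tattoo artists 0 < 4 → not met
3. infection-control review 69 days ago vs limit 120 → met
4. first-aid certification 373 days ago vs limit 730 → met
5. health department inspection 40 days ago vs limit 45 → met
6. licensed body piercers 0 < 2 → not met
7. age-verification policy absent → not met
8. condition 'performs piercings' holds; professional liability coverage $850,000 ≥ $800,000 → met
9. premises liability coverage $550,000 < $800,000 → not met
10. sanitation citations on record 7 > 4 → not met
11. aftercare instruction sheet absent → not met
Not met: 1, 2, 6, 7, 9, 10, 11

1, 2, 6, 7, 9, 10, 11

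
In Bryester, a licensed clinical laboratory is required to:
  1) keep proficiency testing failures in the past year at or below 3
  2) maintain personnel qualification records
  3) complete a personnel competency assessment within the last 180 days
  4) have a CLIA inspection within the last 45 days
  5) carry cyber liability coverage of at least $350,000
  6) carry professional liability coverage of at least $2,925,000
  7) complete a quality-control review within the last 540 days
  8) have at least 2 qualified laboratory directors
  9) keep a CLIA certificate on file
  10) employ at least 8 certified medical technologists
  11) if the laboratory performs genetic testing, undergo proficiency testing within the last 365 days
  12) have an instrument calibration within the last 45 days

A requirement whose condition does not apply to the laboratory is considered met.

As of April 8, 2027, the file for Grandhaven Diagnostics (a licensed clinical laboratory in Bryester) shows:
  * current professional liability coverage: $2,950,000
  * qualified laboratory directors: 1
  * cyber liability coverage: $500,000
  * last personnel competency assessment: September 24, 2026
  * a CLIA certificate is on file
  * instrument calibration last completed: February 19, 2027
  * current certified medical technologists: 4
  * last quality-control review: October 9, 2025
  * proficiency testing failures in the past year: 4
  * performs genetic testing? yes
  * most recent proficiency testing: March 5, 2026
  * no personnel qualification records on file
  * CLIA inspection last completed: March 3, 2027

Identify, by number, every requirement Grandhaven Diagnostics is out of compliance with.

1. proficiency testing failures in the past year 4 > 3 → not met
2. personnel qualification records absent → not met
3. personnel competency assessment 196 days ago vs limit 180 → not met
4. CLIA inspection 36 days ago vs limit 45 → met
5. cyber liability coverage $500,000 ≥ $350,000 → met
6. professional liability coverage $2,950,000 ≥ $2,925,000 → met
7. quality-control review 546 days ago vs limit 540 → not met
8. qualified laboratory directors 1 < 2 → not met
9. CLIA certificate present → met
10. certified medical technologists 4 < 8 → not met
11. condition 'performs genetic testing' holds; proficiency testing 399 days ago vs limit 365 → not met
12. instrument calibration 48 days ago vs limit 45 → not met
Not met: 1, 2, 3, 7, 8, 10, 11, 12

1, 2, 3, 7, 8, 10, 11, 12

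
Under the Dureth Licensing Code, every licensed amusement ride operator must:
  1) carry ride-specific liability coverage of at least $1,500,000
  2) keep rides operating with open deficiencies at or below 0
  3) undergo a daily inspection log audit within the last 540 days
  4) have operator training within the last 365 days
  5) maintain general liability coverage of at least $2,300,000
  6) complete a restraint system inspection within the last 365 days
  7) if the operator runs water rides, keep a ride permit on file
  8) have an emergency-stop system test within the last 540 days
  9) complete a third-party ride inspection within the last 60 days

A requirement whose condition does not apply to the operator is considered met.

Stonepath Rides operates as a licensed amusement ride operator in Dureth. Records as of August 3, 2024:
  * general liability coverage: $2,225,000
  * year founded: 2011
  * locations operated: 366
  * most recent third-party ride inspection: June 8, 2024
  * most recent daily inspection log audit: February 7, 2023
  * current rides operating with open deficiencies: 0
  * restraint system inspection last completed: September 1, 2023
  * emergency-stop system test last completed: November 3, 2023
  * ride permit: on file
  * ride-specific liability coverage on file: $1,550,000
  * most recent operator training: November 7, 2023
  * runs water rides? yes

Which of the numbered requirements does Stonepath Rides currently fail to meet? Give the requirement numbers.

3, 5

1. ride-specific liability coverage $1,550,000 ≥ $1,500,000 → met
2. rides operating with open deficiencies 0 ≤ 0 → met
3. daily inspection log audit 543 days ago vs limit 540 → not met
4. operator training 270 days ago vs limit 365 → met
5. general liability coverage $2,225,000 < $2,300,000 → not met
6. restraint system inspection 337 days ago vs limit 365 → met
7. condition 'runs water rides' holds; ride permit present → met
8. emergency-stop system test 274 days ago vs limit 540 → met
9. third-party ride inspection 56 days ago vs limit 60 → met
Not met: 3, 5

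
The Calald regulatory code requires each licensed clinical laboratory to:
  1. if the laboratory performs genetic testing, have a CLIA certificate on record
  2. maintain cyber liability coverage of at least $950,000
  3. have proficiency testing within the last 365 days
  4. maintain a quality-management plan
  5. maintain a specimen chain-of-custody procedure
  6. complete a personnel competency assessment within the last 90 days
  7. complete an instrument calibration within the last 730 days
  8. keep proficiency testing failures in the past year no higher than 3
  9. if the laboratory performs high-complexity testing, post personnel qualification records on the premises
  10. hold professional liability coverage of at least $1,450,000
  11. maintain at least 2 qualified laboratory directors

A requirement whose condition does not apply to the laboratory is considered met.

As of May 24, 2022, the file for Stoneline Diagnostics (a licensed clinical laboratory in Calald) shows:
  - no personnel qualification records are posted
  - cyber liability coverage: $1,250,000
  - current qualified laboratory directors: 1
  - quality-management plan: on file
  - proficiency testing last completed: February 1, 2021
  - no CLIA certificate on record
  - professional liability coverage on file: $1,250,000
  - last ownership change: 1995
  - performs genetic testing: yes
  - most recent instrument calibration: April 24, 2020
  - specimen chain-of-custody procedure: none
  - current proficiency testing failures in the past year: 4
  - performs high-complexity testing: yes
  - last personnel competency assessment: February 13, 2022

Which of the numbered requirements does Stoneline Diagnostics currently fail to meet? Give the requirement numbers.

1. condition 'performs genetic testing' holds; CLIA certificate absent → not met
2. cyber liability coverage $1,250,000 ≥ $950,000 → met
3. proficiency testing 477 days ago vs limit 365 → not met
4. quality-management plan present → met
5. specimen chain-of-custody procedure absent → not met
6. personnel competency assessment 100 days ago vs limit 90 → not met
7. instrument calibration 760 days ago vs limit 730 → not met
8. proficiency testing failures in the past year 4 > 3 → not met
9. condition 'performs high-complexity testing' holds; personnel qualification records absent → not met
10. professional liability coverage $1,250,000 < $1,450,000 → not met
11. qualified laboratory directors 1 < 2 → not met
Not met: 1, 3, 5, 6, 7, 8, 9, 10, 11

1, 3, 5, 6, 7, 8, 9, 10, 11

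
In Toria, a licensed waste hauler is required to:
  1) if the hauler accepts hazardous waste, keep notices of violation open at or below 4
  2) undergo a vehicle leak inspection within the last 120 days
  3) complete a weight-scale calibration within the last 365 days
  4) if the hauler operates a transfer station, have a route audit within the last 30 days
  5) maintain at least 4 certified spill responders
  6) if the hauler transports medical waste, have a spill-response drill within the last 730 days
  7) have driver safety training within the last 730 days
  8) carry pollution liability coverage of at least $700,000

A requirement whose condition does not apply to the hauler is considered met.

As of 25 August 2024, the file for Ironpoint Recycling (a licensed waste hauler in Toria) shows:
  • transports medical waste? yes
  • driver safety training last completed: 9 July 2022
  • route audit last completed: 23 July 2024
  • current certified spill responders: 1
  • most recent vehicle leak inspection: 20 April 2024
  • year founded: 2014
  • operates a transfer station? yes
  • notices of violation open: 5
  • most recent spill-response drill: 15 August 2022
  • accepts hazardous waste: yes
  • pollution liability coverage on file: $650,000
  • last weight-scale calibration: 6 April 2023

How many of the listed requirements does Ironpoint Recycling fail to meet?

8

1. condition 'accepts hazardous waste' holds; notices of violation open 5 > 4 → not met
2. vehicle leak inspection 127 days ago vs limit 120 → not met
3. weight-scale calibration 507 days ago vs limit 365 → not met
4. condition 'operates a transfer station' holds; route audit 33 days ago vs limit 30 → not met
5. certified spill responders 1 < 4 → not met
6. condition 'transports medical waste' holds; spill-response drill 741 days ago vs limit 730 → not met
7. driver safety training 778 days ago vs limit 730 → not met
8. pollution liability coverage $650,000 < $700,000 → not met
Not met: 8 of 8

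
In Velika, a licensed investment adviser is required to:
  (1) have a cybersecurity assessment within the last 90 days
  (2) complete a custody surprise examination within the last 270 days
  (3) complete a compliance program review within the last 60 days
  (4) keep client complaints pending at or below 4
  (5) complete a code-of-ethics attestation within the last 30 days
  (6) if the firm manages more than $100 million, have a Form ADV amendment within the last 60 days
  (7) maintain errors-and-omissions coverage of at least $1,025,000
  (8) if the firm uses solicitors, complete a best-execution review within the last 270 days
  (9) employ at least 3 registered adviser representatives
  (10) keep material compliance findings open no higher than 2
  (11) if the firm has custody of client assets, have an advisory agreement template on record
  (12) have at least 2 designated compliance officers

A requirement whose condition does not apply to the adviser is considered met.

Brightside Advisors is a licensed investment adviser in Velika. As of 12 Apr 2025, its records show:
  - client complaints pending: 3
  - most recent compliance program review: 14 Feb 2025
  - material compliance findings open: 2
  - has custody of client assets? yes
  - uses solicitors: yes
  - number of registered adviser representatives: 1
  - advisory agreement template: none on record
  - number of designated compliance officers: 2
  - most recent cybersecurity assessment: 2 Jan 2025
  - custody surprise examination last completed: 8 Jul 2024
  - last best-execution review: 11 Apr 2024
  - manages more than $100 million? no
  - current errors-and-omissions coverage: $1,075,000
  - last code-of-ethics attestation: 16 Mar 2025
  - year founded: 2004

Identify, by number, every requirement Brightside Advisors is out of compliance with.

1. cybersecurity assessment 100 days ago vs limit 90 → not met
2. custody surprise examination 278 days ago vs limit 270 → not met
3. compliance program review 57 days ago vs limit 60 → met
4. client complaints pending 3 ≤ 4 → met
5. code-of-ethics attestation 27 days ago vs limit 30 → met
6. condition 'manages more than $100 million' does not hold → requirement n/a → met
7. errors-and-omissions coverage $1,075,000 ≥ $1,025,000 → met
8. condition 'uses solicitors' holds; best-execution review 366 days ago vs limit 270 → not met
9. registered adviser representatives 1 < 3 → not met
10. material compliance findings open 2 ≤ 2 → met
11. condition 'has custody of client assets' holds; advisory agreement template absent → not met
12. designated compliance officers 2 ≥ 2 → met
Not met: 1, 2, 8, 9, 11

1, 2, 8, 9, 11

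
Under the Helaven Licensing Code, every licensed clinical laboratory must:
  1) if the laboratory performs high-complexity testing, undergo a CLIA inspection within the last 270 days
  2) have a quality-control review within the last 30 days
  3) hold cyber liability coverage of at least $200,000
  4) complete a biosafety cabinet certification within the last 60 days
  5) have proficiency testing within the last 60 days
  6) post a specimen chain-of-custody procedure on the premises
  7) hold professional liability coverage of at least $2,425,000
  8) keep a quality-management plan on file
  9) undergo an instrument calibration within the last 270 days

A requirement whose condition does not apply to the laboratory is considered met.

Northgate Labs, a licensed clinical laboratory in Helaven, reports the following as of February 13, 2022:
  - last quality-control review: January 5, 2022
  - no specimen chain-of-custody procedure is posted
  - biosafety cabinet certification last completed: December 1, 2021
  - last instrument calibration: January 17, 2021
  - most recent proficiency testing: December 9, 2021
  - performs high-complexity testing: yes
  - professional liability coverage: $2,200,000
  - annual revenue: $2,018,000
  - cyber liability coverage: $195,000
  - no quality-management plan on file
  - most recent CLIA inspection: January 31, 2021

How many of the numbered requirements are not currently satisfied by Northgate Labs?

9

1. condition 'performs high-complexity testing' holds; CLIA inspection 378 days ago vs limit 270 → not met
2. quality-control review 39 days ago vs limit 30 → not met
3. cyber liability coverage $195,000 < $200,000 → not met
4. biosafety cabinet certification 74 days ago vs limit 60 → not met
5. proficiency testing 66 days ago vs limit 60 → not met
6. specimen chain-of-custody procedure absent → not met
7. professional liability coverage $2,200,000 < $2,425,000 → not met
8. quality-management plan absent → not met
9. instrument calibration 392 days ago vs limit 270 → not met
Not met: 9 of 9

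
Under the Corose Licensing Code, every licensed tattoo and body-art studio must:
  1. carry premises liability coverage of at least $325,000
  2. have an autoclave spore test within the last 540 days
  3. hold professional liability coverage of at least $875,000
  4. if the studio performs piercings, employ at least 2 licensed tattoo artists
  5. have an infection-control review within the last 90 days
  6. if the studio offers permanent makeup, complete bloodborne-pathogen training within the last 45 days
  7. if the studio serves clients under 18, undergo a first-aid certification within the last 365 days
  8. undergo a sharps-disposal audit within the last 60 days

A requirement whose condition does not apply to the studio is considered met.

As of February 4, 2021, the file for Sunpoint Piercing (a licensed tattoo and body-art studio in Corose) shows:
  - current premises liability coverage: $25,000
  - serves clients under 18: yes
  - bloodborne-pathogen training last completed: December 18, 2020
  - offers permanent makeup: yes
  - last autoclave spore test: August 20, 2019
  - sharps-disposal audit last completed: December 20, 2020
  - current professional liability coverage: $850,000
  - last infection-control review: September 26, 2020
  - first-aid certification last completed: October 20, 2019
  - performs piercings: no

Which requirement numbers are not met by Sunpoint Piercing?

1. premises liability coverage $25,000 < $325,000 → not met
2. autoclave spore test 534 days ago vs limit 540 → met
3. professional liability coverage $850,000 < $875,000 → not met
4. condition 'performs piercings' does not hold → requirement n/a → met
5. infection-control review 131 days ago vs limit 90 → not met
6. condition 'offers permanent makeup' holds; bloodborne-pathogen training 48 days ago vs limit 45 → not met
7. condition 'serves clients under 18' holds; first-aid certification 473 days ago vs limit 365 → not met
8. sharps-disposal audit 46 days ago vs limit 60 → met
Not met: 1, 3, 5, 6, 7

1, 3, 5, 6, 7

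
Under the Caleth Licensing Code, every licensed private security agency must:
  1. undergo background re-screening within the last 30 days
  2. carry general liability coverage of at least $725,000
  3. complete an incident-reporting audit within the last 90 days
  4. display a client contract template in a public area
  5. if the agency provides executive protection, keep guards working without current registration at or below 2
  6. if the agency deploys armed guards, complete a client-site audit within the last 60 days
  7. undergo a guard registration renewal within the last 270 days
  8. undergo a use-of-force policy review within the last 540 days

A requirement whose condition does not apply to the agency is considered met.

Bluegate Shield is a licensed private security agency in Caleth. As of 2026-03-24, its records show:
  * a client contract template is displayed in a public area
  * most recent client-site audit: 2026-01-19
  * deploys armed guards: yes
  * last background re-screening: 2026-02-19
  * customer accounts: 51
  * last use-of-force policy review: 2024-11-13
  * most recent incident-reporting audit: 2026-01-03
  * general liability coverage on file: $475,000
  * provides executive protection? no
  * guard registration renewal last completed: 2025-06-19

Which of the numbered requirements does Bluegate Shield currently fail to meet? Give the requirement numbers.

1, 2, 6, 7

1. background re-screening 33 days ago vs limit 30 → not met
2. general liability coverage $475,000 < $725,000 → not met
3. incident-reporting audit 80 days ago vs limit 90 → met
4. client contract template present → met
5. condition 'provides executive protection' does not hold → requirement n/a → met
6. condition 'deploys armed guards' holds; client-site audit 64 days ago vs limit 60 → not met
7. guard registration renewal 278 days ago vs limit 270 → not met
8. use-of-force policy review 496 days ago vs limit 540 → met
Not met: 1, 2, 6, 7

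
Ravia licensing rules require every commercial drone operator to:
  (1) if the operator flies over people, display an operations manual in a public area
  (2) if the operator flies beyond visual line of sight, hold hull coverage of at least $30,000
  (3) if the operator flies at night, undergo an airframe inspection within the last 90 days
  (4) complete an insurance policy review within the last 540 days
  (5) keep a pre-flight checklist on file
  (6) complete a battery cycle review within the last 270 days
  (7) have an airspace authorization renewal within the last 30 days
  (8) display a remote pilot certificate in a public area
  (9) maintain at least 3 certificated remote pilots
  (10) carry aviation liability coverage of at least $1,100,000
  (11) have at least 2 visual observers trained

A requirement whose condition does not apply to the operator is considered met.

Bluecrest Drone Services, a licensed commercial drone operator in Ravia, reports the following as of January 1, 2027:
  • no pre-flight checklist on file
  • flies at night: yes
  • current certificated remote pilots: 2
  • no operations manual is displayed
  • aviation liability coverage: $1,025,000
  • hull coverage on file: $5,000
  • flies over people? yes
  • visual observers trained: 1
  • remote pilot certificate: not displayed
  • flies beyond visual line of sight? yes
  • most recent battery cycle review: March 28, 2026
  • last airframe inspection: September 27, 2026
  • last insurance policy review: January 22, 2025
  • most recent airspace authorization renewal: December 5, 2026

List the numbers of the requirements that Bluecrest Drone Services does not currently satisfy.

1. condition 'flies over people' holds; operations manual absent → not met
2. condition 'flies beyond visual line of sight' holds; hull coverage $5,000 < $30,000 → not met
3. condition 'flies at night' holds; airframe inspection 96 days ago vs limit 90 → not met
4. insurance policy review 709 days ago vs limit 540 → not met
5. pre-flight checklist absent → not met
6. battery cycle review 279 days ago vs limit 270 → not met
7. airspace authorization renewal 27 days ago vs limit 30 → met
8. remote pilot certificate absent → not met
9. certificated remote pilots 2 < 3 → not met
10. aviation liability coverage $1,025,000 < $1,100,000 → not met
11. visual observers trained 1 < 2 → not met
Not met: 1, 2, 3, 4, 5, 6, 8, 9, 10, 11

1, 2, 3, 4, 5, 6, 8, 9, 10, 11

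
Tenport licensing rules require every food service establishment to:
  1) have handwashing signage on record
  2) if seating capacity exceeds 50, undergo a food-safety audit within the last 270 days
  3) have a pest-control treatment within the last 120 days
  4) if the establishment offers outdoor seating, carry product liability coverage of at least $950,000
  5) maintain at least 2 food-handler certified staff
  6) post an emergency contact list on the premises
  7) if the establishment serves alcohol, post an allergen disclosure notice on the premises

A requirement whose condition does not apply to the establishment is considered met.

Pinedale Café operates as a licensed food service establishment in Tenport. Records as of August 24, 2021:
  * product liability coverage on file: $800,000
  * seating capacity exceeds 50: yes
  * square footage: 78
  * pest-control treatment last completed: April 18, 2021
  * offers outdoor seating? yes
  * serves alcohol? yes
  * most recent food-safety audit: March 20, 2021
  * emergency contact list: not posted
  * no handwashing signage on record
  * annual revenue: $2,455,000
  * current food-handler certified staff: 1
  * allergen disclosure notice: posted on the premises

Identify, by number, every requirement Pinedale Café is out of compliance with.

1, 3, 4, 5, 6

1. handwashing signage absent → not met
2. condition 'seating capacity exceeds 50' holds; food-safety audit 157 days ago vs limit 270 → met
3. pest-control treatment 128 days ago vs limit 120 → not met
4. condition 'offers outdoor seating' holds; product liability coverage $800,000 < $950,000 → not met
5. food-handler certified staff 1 < 2 → not met
6. emergency contact list absent → not met
7. condition 'serves alcohol' holds; allergen disclosure notice present → met
Not met: 1, 3, 4, 5, 6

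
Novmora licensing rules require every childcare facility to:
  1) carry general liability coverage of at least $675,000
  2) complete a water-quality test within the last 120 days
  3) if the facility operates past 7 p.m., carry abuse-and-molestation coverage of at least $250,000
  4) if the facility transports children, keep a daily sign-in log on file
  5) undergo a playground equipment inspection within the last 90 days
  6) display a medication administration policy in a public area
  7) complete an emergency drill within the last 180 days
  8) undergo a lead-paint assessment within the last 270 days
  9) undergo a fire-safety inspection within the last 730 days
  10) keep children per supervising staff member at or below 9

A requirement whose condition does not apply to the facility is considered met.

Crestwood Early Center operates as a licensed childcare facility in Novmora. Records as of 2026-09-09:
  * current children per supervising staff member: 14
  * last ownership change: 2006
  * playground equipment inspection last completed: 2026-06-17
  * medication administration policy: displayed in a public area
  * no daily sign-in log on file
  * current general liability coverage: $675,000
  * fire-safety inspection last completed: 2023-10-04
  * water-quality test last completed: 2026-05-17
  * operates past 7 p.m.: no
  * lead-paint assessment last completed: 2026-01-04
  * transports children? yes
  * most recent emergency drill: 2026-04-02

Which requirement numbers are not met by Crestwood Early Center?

1. general liability coverage $675,000 ≥ $675,000 → met
2. water-quality test 115 days ago vs limit 120 → met
3. condition 'operates past 7 p.m.' does not hold → requirement n/a → met
4. condition 'transports children' holds; daily sign-in log absent → not met
5. playground equipment inspection 84 days ago vs limit 90 → met
6. medication administration policy present → met
7. emergency drill 160 days ago vs limit 180 → met
8. lead-paint assessment 248 days ago vs limit 270 → met
9. fire-safety inspection 1071 days ago vs limit 730 → not met
10. children per supervising staff member 14 > 9 → not met
Not met: 4, 9, 10

4, 9, 10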